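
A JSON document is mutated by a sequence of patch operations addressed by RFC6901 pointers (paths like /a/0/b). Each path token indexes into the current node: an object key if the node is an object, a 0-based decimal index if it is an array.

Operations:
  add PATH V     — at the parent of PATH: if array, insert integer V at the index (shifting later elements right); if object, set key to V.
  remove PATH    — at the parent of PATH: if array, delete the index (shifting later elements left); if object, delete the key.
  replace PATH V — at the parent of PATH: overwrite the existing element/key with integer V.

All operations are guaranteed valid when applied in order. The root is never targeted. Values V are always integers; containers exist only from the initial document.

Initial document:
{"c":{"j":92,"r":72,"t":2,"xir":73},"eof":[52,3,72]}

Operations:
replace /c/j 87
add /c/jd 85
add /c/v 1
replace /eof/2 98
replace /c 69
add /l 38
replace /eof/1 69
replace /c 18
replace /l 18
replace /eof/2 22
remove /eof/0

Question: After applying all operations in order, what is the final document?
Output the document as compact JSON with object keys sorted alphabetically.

Answer: {"c":18,"eof":[69,22],"l":18}

Derivation:
After op 1 (replace /c/j 87): {"c":{"j":87,"r":72,"t":2,"xir":73},"eof":[52,3,72]}
After op 2 (add /c/jd 85): {"c":{"j":87,"jd":85,"r":72,"t":2,"xir":73},"eof":[52,3,72]}
After op 3 (add /c/v 1): {"c":{"j":87,"jd":85,"r":72,"t":2,"v":1,"xir":73},"eof":[52,3,72]}
After op 4 (replace /eof/2 98): {"c":{"j":87,"jd":85,"r":72,"t":2,"v":1,"xir":73},"eof":[52,3,98]}
After op 5 (replace /c 69): {"c":69,"eof":[52,3,98]}
After op 6 (add /l 38): {"c":69,"eof":[52,3,98],"l":38}
After op 7 (replace /eof/1 69): {"c":69,"eof":[52,69,98],"l":38}
After op 8 (replace /c 18): {"c":18,"eof":[52,69,98],"l":38}
After op 9 (replace /l 18): {"c":18,"eof":[52,69,98],"l":18}
After op 10 (replace /eof/2 22): {"c":18,"eof":[52,69,22],"l":18}
After op 11 (remove /eof/0): {"c":18,"eof":[69,22],"l":18}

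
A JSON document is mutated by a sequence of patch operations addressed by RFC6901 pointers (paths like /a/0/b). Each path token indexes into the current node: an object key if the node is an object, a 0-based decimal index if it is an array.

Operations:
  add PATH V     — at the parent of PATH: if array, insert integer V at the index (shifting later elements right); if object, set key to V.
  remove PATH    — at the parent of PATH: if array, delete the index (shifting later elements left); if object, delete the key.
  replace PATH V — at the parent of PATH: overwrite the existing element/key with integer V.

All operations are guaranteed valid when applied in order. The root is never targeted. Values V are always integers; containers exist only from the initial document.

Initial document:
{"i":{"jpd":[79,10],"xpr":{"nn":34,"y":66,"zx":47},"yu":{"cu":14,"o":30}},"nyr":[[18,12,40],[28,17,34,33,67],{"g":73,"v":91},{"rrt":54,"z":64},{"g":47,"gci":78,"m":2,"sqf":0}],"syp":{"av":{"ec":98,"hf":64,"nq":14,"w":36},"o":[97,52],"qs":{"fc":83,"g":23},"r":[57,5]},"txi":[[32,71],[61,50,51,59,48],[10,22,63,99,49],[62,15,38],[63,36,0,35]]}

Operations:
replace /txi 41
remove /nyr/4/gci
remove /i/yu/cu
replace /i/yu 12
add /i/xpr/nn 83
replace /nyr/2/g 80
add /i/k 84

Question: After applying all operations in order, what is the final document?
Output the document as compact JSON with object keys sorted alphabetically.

Answer: {"i":{"jpd":[79,10],"k":84,"xpr":{"nn":83,"y":66,"zx":47},"yu":12},"nyr":[[18,12,40],[28,17,34,33,67],{"g":80,"v":91},{"rrt":54,"z":64},{"g":47,"m":2,"sqf":0}],"syp":{"av":{"ec":98,"hf":64,"nq":14,"w":36},"o":[97,52],"qs":{"fc":83,"g":23},"r":[57,5]},"txi":41}

Derivation:
After op 1 (replace /txi 41): {"i":{"jpd":[79,10],"xpr":{"nn":34,"y":66,"zx":47},"yu":{"cu":14,"o":30}},"nyr":[[18,12,40],[28,17,34,33,67],{"g":73,"v":91},{"rrt":54,"z":64},{"g":47,"gci":78,"m":2,"sqf":0}],"syp":{"av":{"ec":98,"hf":64,"nq":14,"w":36},"o":[97,52],"qs":{"fc":83,"g":23},"r":[57,5]},"txi":41}
After op 2 (remove /nyr/4/gci): {"i":{"jpd":[79,10],"xpr":{"nn":34,"y":66,"zx":47},"yu":{"cu":14,"o":30}},"nyr":[[18,12,40],[28,17,34,33,67],{"g":73,"v":91},{"rrt":54,"z":64},{"g":47,"m":2,"sqf":0}],"syp":{"av":{"ec":98,"hf":64,"nq":14,"w":36},"o":[97,52],"qs":{"fc":83,"g":23},"r":[57,5]},"txi":41}
After op 3 (remove /i/yu/cu): {"i":{"jpd":[79,10],"xpr":{"nn":34,"y":66,"zx":47},"yu":{"o":30}},"nyr":[[18,12,40],[28,17,34,33,67],{"g":73,"v":91},{"rrt":54,"z":64},{"g":47,"m":2,"sqf":0}],"syp":{"av":{"ec":98,"hf":64,"nq":14,"w":36},"o":[97,52],"qs":{"fc":83,"g":23},"r":[57,5]},"txi":41}
After op 4 (replace /i/yu 12): {"i":{"jpd":[79,10],"xpr":{"nn":34,"y":66,"zx":47},"yu":12},"nyr":[[18,12,40],[28,17,34,33,67],{"g":73,"v":91},{"rrt":54,"z":64},{"g":47,"m":2,"sqf":0}],"syp":{"av":{"ec":98,"hf":64,"nq":14,"w":36},"o":[97,52],"qs":{"fc":83,"g":23},"r":[57,5]},"txi":41}
After op 5 (add /i/xpr/nn 83): {"i":{"jpd":[79,10],"xpr":{"nn":83,"y":66,"zx":47},"yu":12},"nyr":[[18,12,40],[28,17,34,33,67],{"g":73,"v":91},{"rrt":54,"z":64},{"g":47,"m":2,"sqf":0}],"syp":{"av":{"ec":98,"hf":64,"nq":14,"w":36},"o":[97,52],"qs":{"fc":83,"g":23},"r":[57,5]},"txi":41}
After op 6 (replace /nyr/2/g 80): {"i":{"jpd":[79,10],"xpr":{"nn":83,"y":66,"zx":47},"yu":12},"nyr":[[18,12,40],[28,17,34,33,67],{"g":80,"v":91},{"rrt":54,"z":64},{"g":47,"m":2,"sqf":0}],"syp":{"av":{"ec":98,"hf":64,"nq":14,"w":36},"o":[97,52],"qs":{"fc":83,"g":23},"r":[57,5]},"txi":41}
After op 7 (add /i/k 84): {"i":{"jpd":[79,10],"k":84,"xpr":{"nn":83,"y":66,"zx":47},"yu":12},"nyr":[[18,12,40],[28,17,34,33,67],{"g":80,"v":91},{"rrt":54,"z":64},{"g":47,"m":2,"sqf":0}],"syp":{"av":{"ec":98,"hf":64,"nq":14,"w":36},"o":[97,52],"qs":{"fc":83,"g":23},"r":[57,5]},"txi":41}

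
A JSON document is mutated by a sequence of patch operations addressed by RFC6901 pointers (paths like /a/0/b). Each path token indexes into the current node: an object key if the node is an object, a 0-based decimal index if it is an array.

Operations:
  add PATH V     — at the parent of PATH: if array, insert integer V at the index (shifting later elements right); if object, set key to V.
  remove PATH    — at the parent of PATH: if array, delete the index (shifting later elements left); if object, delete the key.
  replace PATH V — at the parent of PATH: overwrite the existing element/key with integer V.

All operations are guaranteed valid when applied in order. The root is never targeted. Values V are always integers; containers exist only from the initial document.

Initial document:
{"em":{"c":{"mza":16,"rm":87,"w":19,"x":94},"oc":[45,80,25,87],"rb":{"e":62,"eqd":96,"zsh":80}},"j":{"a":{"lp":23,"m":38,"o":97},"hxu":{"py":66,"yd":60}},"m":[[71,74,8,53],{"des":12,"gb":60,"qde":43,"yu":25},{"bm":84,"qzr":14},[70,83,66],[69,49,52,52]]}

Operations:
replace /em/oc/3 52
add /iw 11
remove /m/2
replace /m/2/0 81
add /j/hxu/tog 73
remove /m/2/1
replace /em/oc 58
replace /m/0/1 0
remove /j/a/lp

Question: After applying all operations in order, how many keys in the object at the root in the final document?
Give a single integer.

Answer: 4

Derivation:
After op 1 (replace /em/oc/3 52): {"em":{"c":{"mza":16,"rm":87,"w":19,"x":94},"oc":[45,80,25,52],"rb":{"e":62,"eqd":96,"zsh":80}},"j":{"a":{"lp":23,"m":38,"o":97},"hxu":{"py":66,"yd":60}},"m":[[71,74,8,53],{"des":12,"gb":60,"qde":43,"yu":25},{"bm":84,"qzr":14},[70,83,66],[69,49,52,52]]}
After op 2 (add /iw 11): {"em":{"c":{"mza":16,"rm":87,"w":19,"x":94},"oc":[45,80,25,52],"rb":{"e":62,"eqd":96,"zsh":80}},"iw":11,"j":{"a":{"lp":23,"m":38,"o":97},"hxu":{"py":66,"yd":60}},"m":[[71,74,8,53],{"des":12,"gb":60,"qde":43,"yu":25},{"bm":84,"qzr":14},[70,83,66],[69,49,52,52]]}
After op 3 (remove /m/2): {"em":{"c":{"mza":16,"rm":87,"w":19,"x":94},"oc":[45,80,25,52],"rb":{"e":62,"eqd":96,"zsh":80}},"iw":11,"j":{"a":{"lp":23,"m":38,"o":97},"hxu":{"py":66,"yd":60}},"m":[[71,74,8,53],{"des":12,"gb":60,"qde":43,"yu":25},[70,83,66],[69,49,52,52]]}
After op 4 (replace /m/2/0 81): {"em":{"c":{"mza":16,"rm":87,"w":19,"x":94},"oc":[45,80,25,52],"rb":{"e":62,"eqd":96,"zsh":80}},"iw":11,"j":{"a":{"lp":23,"m":38,"o":97},"hxu":{"py":66,"yd":60}},"m":[[71,74,8,53],{"des":12,"gb":60,"qde":43,"yu":25},[81,83,66],[69,49,52,52]]}
After op 5 (add /j/hxu/tog 73): {"em":{"c":{"mza":16,"rm":87,"w":19,"x":94},"oc":[45,80,25,52],"rb":{"e":62,"eqd":96,"zsh":80}},"iw":11,"j":{"a":{"lp":23,"m":38,"o":97},"hxu":{"py":66,"tog":73,"yd":60}},"m":[[71,74,8,53],{"des":12,"gb":60,"qde":43,"yu":25},[81,83,66],[69,49,52,52]]}
After op 6 (remove /m/2/1): {"em":{"c":{"mza":16,"rm":87,"w":19,"x":94},"oc":[45,80,25,52],"rb":{"e":62,"eqd":96,"zsh":80}},"iw":11,"j":{"a":{"lp":23,"m":38,"o":97},"hxu":{"py":66,"tog":73,"yd":60}},"m":[[71,74,8,53],{"des":12,"gb":60,"qde":43,"yu":25},[81,66],[69,49,52,52]]}
After op 7 (replace /em/oc 58): {"em":{"c":{"mza":16,"rm":87,"w":19,"x":94},"oc":58,"rb":{"e":62,"eqd":96,"zsh":80}},"iw":11,"j":{"a":{"lp":23,"m":38,"o":97},"hxu":{"py":66,"tog":73,"yd":60}},"m":[[71,74,8,53],{"des":12,"gb":60,"qde":43,"yu":25},[81,66],[69,49,52,52]]}
After op 8 (replace /m/0/1 0): {"em":{"c":{"mza":16,"rm":87,"w":19,"x":94},"oc":58,"rb":{"e":62,"eqd":96,"zsh":80}},"iw":11,"j":{"a":{"lp":23,"m":38,"o":97},"hxu":{"py":66,"tog":73,"yd":60}},"m":[[71,0,8,53],{"des":12,"gb":60,"qde":43,"yu":25},[81,66],[69,49,52,52]]}
After op 9 (remove /j/a/lp): {"em":{"c":{"mza":16,"rm":87,"w":19,"x":94},"oc":58,"rb":{"e":62,"eqd":96,"zsh":80}},"iw":11,"j":{"a":{"m":38,"o":97},"hxu":{"py":66,"tog":73,"yd":60}},"m":[[71,0,8,53],{"des":12,"gb":60,"qde":43,"yu":25},[81,66],[69,49,52,52]]}
Size at the root: 4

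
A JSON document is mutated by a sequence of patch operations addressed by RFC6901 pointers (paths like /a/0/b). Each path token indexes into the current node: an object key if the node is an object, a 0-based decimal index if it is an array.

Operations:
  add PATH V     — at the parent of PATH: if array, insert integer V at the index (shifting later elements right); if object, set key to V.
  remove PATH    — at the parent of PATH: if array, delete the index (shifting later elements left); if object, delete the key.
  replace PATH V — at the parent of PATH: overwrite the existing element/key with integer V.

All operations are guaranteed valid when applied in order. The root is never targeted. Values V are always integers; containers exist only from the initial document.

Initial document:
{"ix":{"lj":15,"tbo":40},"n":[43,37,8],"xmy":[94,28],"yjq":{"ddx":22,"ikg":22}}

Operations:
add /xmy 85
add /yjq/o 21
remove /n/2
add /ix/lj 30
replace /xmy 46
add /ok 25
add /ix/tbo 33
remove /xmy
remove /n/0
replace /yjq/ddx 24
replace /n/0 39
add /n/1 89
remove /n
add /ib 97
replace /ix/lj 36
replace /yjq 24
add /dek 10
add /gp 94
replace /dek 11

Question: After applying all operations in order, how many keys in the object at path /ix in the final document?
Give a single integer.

After op 1 (add /xmy 85): {"ix":{"lj":15,"tbo":40},"n":[43,37,8],"xmy":85,"yjq":{"ddx":22,"ikg":22}}
After op 2 (add /yjq/o 21): {"ix":{"lj":15,"tbo":40},"n":[43,37,8],"xmy":85,"yjq":{"ddx":22,"ikg":22,"o":21}}
After op 3 (remove /n/2): {"ix":{"lj":15,"tbo":40},"n":[43,37],"xmy":85,"yjq":{"ddx":22,"ikg":22,"o":21}}
After op 4 (add /ix/lj 30): {"ix":{"lj":30,"tbo":40},"n":[43,37],"xmy":85,"yjq":{"ddx":22,"ikg":22,"o":21}}
After op 5 (replace /xmy 46): {"ix":{"lj":30,"tbo":40},"n":[43,37],"xmy":46,"yjq":{"ddx":22,"ikg":22,"o":21}}
After op 6 (add /ok 25): {"ix":{"lj":30,"tbo":40},"n":[43,37],"ok":25,"xmy":46,"yjq":{"ddx":22,"ikg":22,"o":21}}
After op 7 (add /ix/tbo 33): {"ix":{"lj":30,"tbo":33},"n":[43,37],"ok":25,"xmy":46,"yjq":{"ddx":22,"ikg":22,"o":21}}
After op 8 (remove /xmy): {"ix":{"lj":30,"tbo":33},"n":[43,37],"ok":25,"yjq":{"ddx":22,"ikg":22,"o":21}}
After op 9 (remove /n/0): {"ix":{"lj":30,"tbo":33},"n":[37],"ok":25,"yjq":{"ddx":22,"ikg":22,"o":21}}
After op 10 (replace /yjq/ddx 24): {"ix":{"lj":30,"tbo":33},"n":[37],"ok":25,"yjq":{"ddx":24,"ikg":22,"o":21}}
After op 11 (replace /n/0 39): {"ix":{"lj":30,"tbo":33},"n":[39],"ok":25,"yjq":{"ddx":24,"ikg":22,"o":21}}
After op 12 (add /n/1 89): {"ix":{"lj":30,"tbo":33},"n":[39,89],"ok":25,"yjq":{"ddx":24,"ikg":22,"o":21}}
After op 13 (remove /n): {"ix":{"lj":30,"tbo":33},"ok":25,"yjq":{"ddx":24,"ikg":22,"o":21}}
After op 14 (add /ib 97): {"ib":97,"ix":{"lj":30,"tbo":33},"ok":25,"yjq":{"ddx":24,"ikg":22,"o":21}}
After op 15 (replace /ix/lj 36): {"ib":97,"ix":{"lj":36,"tbo":33},"ok":25,"yjq":{"ddx":24,"ikg":22,"o":21}}
After op 16 (replace /yjq 24): {"ib":97,"ix":{"lj":36,"tbo":33},"ok":25,"yjq":24}
After op 17 (add /dek 10): {"dek":10,"ib":97,"ix":{"lj":36,"tbo":33},"ok":25,"yjq":24}
After op 18 (add /gp 94): {"dek":10,"gp":94,"ib":97,"ix":{"lj":36,"tbo":33},"ok":25,"yjq":24}
After op 19 (replace /dek 11): {"dek":11,"gp":94,"ib":97,"ix":{"lj":36,"tbo":33},"ok":25,"yjq":24}
Size at path /ix: 2

Answer: 2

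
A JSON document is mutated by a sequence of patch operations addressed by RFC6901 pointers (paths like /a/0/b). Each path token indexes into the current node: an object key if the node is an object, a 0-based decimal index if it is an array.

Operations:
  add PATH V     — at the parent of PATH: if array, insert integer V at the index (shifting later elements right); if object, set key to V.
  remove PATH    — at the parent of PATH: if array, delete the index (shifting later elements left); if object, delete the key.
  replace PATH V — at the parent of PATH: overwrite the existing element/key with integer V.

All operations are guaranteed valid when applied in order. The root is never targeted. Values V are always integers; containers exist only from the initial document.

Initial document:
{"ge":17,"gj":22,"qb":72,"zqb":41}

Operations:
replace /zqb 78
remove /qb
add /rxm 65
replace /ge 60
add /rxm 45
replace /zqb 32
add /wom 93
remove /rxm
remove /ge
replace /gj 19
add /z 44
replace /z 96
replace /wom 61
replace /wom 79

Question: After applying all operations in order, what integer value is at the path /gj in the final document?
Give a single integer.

After op 1 (replace /zqb 78): {"ge":17,"gj":22,"qb":72,"zqb":78}
After op 2 (remove /qb): {"ge":17,"gj":22,"zqb":78}
After op 3 (add /rxm 65): {"ge":17,"gj":22,"rxm":65,"zqb":78}
After op 4 (replace /ge 60): {"ge":60,"gj":22,"rxm":65,"zqb":78}
After op 5 (add /rxm 45): {"ge":60,"gj":22,"rxm":45,"zqb":78}
After op 6 (replace /zqb 32): {"ge":60,"gj":22,"rxm":45,"zqb":32}
After op 7 (add /wom 93): {"ge":60,"gj":22,"rxm":45,"wom":93,"zqb":32}
After op 8 (remove /rxm): {"ge":60,"gj":22,"wom":93,"zqb":32}
After op 9 (remove /ge): {"gj":22,"wom":93,"zqb":32}
After op 10 (replace /gj 19): {"gj":19,"wom":93,"zqb":32}
After op 11 (add /z 44): {"gj":19,"wom":93,"z":44,"zqb":32}
After op 12 (replace /z 96): {"gj":19,"wom":93,"z":96,"zqb":32}
After op 13 (replace /wom 61): {"gj":19,"wom":61,"z":96,"zqb":32}
After op 14 (replace /wom 79): {"gj":19,"wom":79,"z":96,"zqb":32}
Value at /gj: 19

Answer: 19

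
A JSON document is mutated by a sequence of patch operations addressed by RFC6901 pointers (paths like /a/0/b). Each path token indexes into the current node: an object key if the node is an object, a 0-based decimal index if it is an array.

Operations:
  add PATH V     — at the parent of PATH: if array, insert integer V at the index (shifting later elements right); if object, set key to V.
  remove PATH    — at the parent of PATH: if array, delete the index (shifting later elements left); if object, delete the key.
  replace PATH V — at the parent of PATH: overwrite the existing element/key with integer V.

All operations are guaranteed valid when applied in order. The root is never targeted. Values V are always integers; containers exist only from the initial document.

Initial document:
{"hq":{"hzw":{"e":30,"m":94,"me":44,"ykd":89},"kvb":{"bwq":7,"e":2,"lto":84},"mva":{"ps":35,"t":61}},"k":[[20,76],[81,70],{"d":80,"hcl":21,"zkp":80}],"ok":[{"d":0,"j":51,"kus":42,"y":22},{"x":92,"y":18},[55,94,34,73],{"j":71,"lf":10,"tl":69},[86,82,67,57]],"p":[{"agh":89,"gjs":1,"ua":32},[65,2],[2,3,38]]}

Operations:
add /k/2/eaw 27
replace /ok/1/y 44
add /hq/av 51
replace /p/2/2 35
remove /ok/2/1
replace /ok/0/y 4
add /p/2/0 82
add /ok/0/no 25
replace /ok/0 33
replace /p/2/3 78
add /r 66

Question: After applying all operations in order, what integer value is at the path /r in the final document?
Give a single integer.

After op 1 (add /k/2/eaw 27): {"hq":{"hzw":{"e":30,"m":94,"me":44,"ykd":89},"kvb":{"bwq":7,"e":2,"lto":84},"mva":{"ps":35,"t":61}},"k":[[20,76],[81,70],{"d":80,"eaw":27,"hcl":21,"zkp":80}],"ok":[{"d":0,"j":51,"kus":42,"y":22},{"x":92,"y":18},[55,94,34,73],{"j":71,"lf":10,"tl":69},[86,82,67,57]],"p":[{"agh":89,"gjs":1,"ua":32},[65,2],[2,3,38]]}
After op 2 (replace /ok/1/y 44): {"hq":{"hzw":{"e":30,"m":94,"me":44,"ykd":89},"kvb":{"bwq":7,"e":2,"lto":84},"mva":{"ps":35,"t":61}},"k":[[20,76],[81,70],{"d":80,"eaw":27,"hcl":21,"zkp":80}],"ok":[{"d":0,"j":51,"kus":42,"y":22},{"x":92,"y":44},[55,94,34,73],{"j":71,"lf":10,"tl":69},[86,82,67,57]],"p":[{"agh":89,"gjs":1,"ua":32},[65,2],[2,3,38]]}
After op 3 (add /hq/av 51): {"hq":{"av":51,"hzw":{"e":30,"m":94,"me":44,"ykd":89},"kvb":{"bwq":7,"e":2,"lto":84},"mva":{"ps":35,"t":61}},"k":[[20,76],[81,70],{"d":80,"eaw":27,"hcl":21,"zkp":80}],"ok":[{"d":0,"j":51,"kus":42,"y":22},{"x":92,"y":44},[55,94,34,73],{"j":71,"lf":10,"tl":69},[86,82,67,57]],"p":[{"agh":89,"gjs":1,"ua":32},[65,2],[2,3,38]]}
After op 4 (replace /p/2/2 35): {"hq":{"av":51,"hzw":{"e":30,"m":94,"me":44,"ykd":89},"kvb":{"bwq":7,"e":2,"lto":84},"mva":{"ps":35,"t":61}},"k":[[20,76],[81,70],{"d":80,"eaw":27,"hcl":21,"zkp":80}],"ok":[{"d":0,"j":51,"kus":42,"y":22},{"x":92,"y":44},[55,94,34,73],{"j":71,"lf":10,"tl":69},[86,82,67,57]],"p":[{"agh":89,"gjs":1,"ua":32},[65,2],[2,3,35]]}
After op 5 (remove /ok/2/1): {"hq":{"av":51,"hzw":{"e":30,"m":94,"me":44,"ykd":89},"kvb":{"bwq":7,"e":2,"lto":84},"mva":{"ps":35,"t":61}},"k":[[20,76],[81,70],{"d":80,"eaw":27,"hcl":21,"zkp":80}],"ok":[{"d":0,"j":51,"kus":42,"y":22},{"x":92,"y":44},[55,34,73],{"j":71,"lf":10,"tl":69},[86,82,67,57]],"p":[{"agh":89,"gjs":1,"ua":32},[65,2],[2,3,35]]}
After op 6 (replace /ok/0/y 4): {"hq":{"av":51,"hzw":{"e":30,"m":94,"me":44,"ykd":89},"kvb":{"bwq":7,"e":2,"lto":84},"mva":{"ps":35,"t":61}},"k":[[20,76],[81,70],{"d":80,"eaw":27,"hcl":21,"zkp":80}],"ok":[{"d":0,"j":51,"kus":42,"y":4},{"x":92,"y":44},[55,34,73],{"j":71,"lf":10,"tl":69},[86,82,67,57]],"p":[{"agh":89,"gjs":1,"ua":32},[65,2],[2,3,35]]}
After op 7 (add /p/2/0 82): {"hq":{"av":51,"hzw":{"e":30,"m":94,"me":44,"ykd":89},"kvb":{"bwq":7,"e":2,"lto":84},"mva":{"ps":35,"t":61}},"k":[[20,76],[81,70],{"d":80,"eaw":27,"hcl":21,"zkp":80}],"ok":[{"d":0,"j":51,"kus":42,"y":4},{"x":92,"y":44},[55,34,73],{"j":71,"lf":10,"tl":69},[86,82,67,57]],"p":[{"agh":89,"gjs":1,"ua":32},[65,2],[82,2,3,35]]}
After op 8 (add /ok/0/no 25): {"hq":{"av":51,"hzw":{"e":30,"m":94,"me":44,"ykd":89},"kvb":{"bwq":7,"e":2,"lto":84},"mva":{"ps":35,"t":61}},"k":[[20,76],[81,70],{"d":80,"eaw":27,"hcl":21,"zkp":80}],"ok":[{"d":0,"j":51,"kus":42,"no":25,"y":4},{"x":92,"y":44},[55,34,73],{"j":71,"lf":10,"tl":69},[86,82,67,57]],"p":[{"agh":89,"gjs":1,"ua":32},[65,2],[82,2,3,35]]}
After op 9 (replace /ok/0 33): {"hq":{"av":51,"hzw":{"e":30,"m":94,"me":44,"ykd":89},"kvb":{"bwq":7,"e":2,"lto":84},"mva":{"ps":35,"t":61}},"k":[[20,76],[81,70],{"d":80,"eaw":27,"hcl":21,"zkp":80}],"ok":[33,{"x":92,"y":44},[55,34,73],{"j":71,"lf":10,"tl":69},[86,82,67,57]],"p":[{"agh":89,"gjs":1,"ua":32},[65,2],[82,2,3,35]]}
After op 10 (replace /p/2/3 78): {"hq":{"av":51,"hzw":{"e":30,"m":94,"me":44,"ykd":89},"kvb":{"bwq":7,"e":2,"lto":84},"mva":{"ps":35,"t":61}},"k":[[20,76],[81,70],{"d":80,"eaw":27,"hcl":21,"zkp":80}],"ok":[33,{"x":92,"y":44},[55,34,73],{"j":71,"lf":10,"tl":69},[86,82,67,57]],"p":[{"agh":89,"gjs":1,"ua":32},[65,2],[82,2,3,78]]}
After op 11 (add /r 66): {"hq":{"av":51,"hzw":{"e":30,"m":94,"me":44,"ykd":89},"kvb":{"bwq":7,"e":2,"lto":84},"mva":{"ps":35,"t":61}},"k":[[20,76],[81,70],{"d":80,"eaw":27,"hcl":21,"zkp":80}],"ok":[33,{"x":92,"y":44},[55,34,73],{"j":71,"lf":10,"tl":69},[86,82,67,57]],"p":[{"agh":89,"gjs":1,"ua":32},[65,2],[82,2,3,78]],"r":66}
Value at /r: 66

Answer: 66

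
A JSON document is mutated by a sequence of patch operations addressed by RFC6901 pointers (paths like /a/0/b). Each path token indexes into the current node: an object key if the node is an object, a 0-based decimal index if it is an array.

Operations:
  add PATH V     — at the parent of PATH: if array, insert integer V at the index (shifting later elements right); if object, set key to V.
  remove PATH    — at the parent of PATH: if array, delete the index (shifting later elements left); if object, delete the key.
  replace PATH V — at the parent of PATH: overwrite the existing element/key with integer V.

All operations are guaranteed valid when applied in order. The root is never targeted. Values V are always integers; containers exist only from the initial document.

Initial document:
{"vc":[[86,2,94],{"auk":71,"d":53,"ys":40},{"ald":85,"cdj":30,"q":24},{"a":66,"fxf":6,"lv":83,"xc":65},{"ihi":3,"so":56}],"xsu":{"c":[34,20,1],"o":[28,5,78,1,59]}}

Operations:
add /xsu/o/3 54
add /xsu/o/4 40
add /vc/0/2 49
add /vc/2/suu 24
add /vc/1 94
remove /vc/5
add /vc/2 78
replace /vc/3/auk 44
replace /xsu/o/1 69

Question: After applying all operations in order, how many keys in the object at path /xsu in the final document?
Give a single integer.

After op 1 (add /xsu/o/3 54): {"vc":[[86,2,94],{"auk":71,"d":53,"ys":40},{"ald":85,"cdj":30,"q":24},{"a":66,"fxf":6,"lv":83,"xc":65},{"ihi":3,"so":56}],"xsu":{"c":[34,20,1],"o":[28,5,78,54,1,59]}}
After op 2 (add /xsu/o/4 40): {"vc":[[86,2,94],{"auk":71,"d":53,"ys":40},{"ald":85,"cdj":30,"q":24},{"a":66,"fxf":6,"lv":83,"xc":65},{"ihi":3,"so":56}],"xsu":{"c":[34,20,1],"o":[28,5,78,54,40,1,59]}}
After op 3 (add /vc/0/2 49): {"vc":[[86,2,49,94],{"auk":71,"d":53,"ys":40},{"ald":85,"cdj":30,"q":24},{"a":66,"fxf":6,"lv":83,"xc":65},{"ihi":3,"so":56}],"xsu":{"c":[34,20,1],"o":[28,5,78,54,40,1,59]}}
After op 4 (add /vc/2/suu 24): {"vc":[[86,2,49,94],{"auk":71,"d":53,"ys":40},{"ald":85,"cdj":30,"q":24,"suu":24},{"a":66,"fxf":6,"lv":83,"xc":65},{"ihi":3,"so":56}],"xsu":{"c":[34,20,1],"o":[28,5,78,54,40,1,59]}}
After op 5 (add /vc/1 94): {"vc":[[86,2,49,94],94,{"auk":71,"d":53,"ys":40},{"ald":85,"cdj":30,"q":24,"suu":24},{"a":66,"fxf":6,"lv":83,"xc":65},{"ihi":3,"so":56}],"xsu":{"c":[34,20,1],"o":[28,5,78,54,40,1,59]}}
After op 6 (remove /vc/5): {"vc":[[86,2,49,94],94,{"auk":71,"d":53,"ys":40},{"ald":85,"cdj":30,"q":24,"suu":24},{"a":66,"fxf":6,"lv":83,"xc":65}],"xsu":{"c":[34,20,1],"o":[28,5,78,54,40,1,59]}}
After op 7 (add /vc/2 78): {"vc":[[86,2,49,94],94,78,{"auk":71,"d":53,"ys":40},{"ald":85,"cdj":30,"q":24,"suu":24},{"a":66,"fxf":6,"lv":83,"xc":65}],"xsu":{"c":[34,20,1],"o":[28,5,78,54,40,1,59]}}
After op 8 (replace /vc/3/auk 44): {"vc":[[86,2,49,94],94,78,{"auk":44,"d":53,"ys":40},{"ald":85,"cdj":30,"q":24,"suu":24},{"a":66,"fxf":6,"lv":83,"xc":65}],"xsu":{"c":[34,20,1],"o":[28,5,78,54,40,1,59]}}
After op 9 (replace /xsu/o/1 69): {"vc":[[86,2,49,94],94,78,{"auk":44,"d":53,"ys":40},{"ald":85,"cdj":30,"q":24,"suu":24},{"a":66,"fxf":6,"lv":83,"xc":65}],"xsu":{"c":[34,20,1],"o":[28,69,78,54,40,1,59]}}
Size at path /xsu: 2

Answer: 2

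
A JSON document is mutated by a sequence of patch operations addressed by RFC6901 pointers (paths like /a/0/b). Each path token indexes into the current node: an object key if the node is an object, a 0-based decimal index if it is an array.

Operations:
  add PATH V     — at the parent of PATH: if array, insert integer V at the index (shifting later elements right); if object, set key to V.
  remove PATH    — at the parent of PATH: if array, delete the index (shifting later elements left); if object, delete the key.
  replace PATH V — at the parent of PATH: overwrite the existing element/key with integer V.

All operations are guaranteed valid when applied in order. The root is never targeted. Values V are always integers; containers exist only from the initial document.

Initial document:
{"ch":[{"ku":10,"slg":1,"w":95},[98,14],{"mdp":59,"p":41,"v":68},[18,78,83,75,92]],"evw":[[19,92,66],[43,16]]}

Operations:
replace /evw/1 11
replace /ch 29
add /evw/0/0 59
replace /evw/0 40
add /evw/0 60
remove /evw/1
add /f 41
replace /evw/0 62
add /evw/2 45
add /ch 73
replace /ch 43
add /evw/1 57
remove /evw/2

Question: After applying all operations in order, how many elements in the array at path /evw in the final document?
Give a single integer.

Answer: 3

Derivation:
After op 1 (replace /evw/1 11): {"ch":[{"ku":10,"slg":1,"w":95},[98,14],{"mdp":59,"p":41,"v":68},[18,78,83,75,92]],"evw":[[19,92,66],11]}
After op 2 (replace /ch 29): {"ch":29,"evw":[[19,92,66],11]}
After op 3 (add /evw/0/0 59): {"ch":29,"evw":[[59,19,92,66],11]}
After op 4 (replace /evw/0 40): {"ch":29,"evw":[40,11]}
After op 5 (add /evw/0 60): {"ch":29,"evw":[60,40,11]}
After op 6 (remove /evw/1): {"ch":29,"evw":[60,11]}
After op 7 (add /f 41): {"ch":29,"evw":[60,11],"f":41}
After op 8 (replace /evw/0 62): {"ch":29,"evw":[62,11],"f":41}
After op 9 (add /evw/2 45): {"ch":29,"evw":[62,11,45],"f":41}
After op 10 (add /ch 73): {"ch":73,"evw":[62,11,45],"f":41}
After op 11 (replace /ch 43): {"ch":43,"evw":[62,11,45],"f":41}
After op 12 (add /evw/1 57): {"ch":43,"evw":[62,57,11,45],"f":41}
After op 13 (remove /evw/2): {"ch":43,"evw":[62,57,45],"f":41}
Size at path /evw: 3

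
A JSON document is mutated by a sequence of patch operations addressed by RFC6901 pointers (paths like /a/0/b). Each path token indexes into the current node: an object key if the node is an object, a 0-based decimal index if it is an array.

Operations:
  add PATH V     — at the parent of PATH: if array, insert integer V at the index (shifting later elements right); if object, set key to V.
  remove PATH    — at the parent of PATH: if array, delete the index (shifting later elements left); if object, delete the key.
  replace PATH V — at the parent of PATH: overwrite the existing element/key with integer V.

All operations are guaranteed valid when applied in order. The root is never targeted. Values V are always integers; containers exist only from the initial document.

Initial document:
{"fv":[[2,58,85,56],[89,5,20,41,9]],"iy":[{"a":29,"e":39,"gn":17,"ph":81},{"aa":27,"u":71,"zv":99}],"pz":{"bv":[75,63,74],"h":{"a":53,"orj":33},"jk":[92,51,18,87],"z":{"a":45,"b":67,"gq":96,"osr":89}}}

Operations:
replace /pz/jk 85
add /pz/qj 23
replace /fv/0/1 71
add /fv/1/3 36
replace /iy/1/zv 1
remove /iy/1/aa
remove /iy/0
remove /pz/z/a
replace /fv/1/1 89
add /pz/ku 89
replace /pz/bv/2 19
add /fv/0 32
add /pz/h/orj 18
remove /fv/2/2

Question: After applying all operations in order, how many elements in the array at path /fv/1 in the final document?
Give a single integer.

After op 1 (replace /pz/jk 85): {"fv":[[2,58,85,56],[89,5,20,41,9]],"iy":[{"a":29,"e":39,"gn":17,"ph":81},{"aa":27,"u":71,"zv":99}],"pz":{"bv":[75,63,74],"h":{"a":53,"orj":33},"jk":85,"z":{"a":45,"b":67,"gq":96,"osr":89}}}
After op 2 (add /pz/qj 23): {"fv":[[2,58,85,56],[89,5,20,41,9]],"iy":[{"a":29,"e":39,"gn":17,"ph":81},{"aa":27,"u":71,"zv":99}],"pz":{"bv":[75,63,74],"h":{"a":53,"orj":33},"jk":85,"qj":23,"z":{"a":45,"b":67,"gq":96,"osr":89}}}
After op 3 (replace /fv/0/1 71): {"fv":[[2,71,85,56],[89,5,20,41,9]],"iy":[{"a":29,"e":39,"gn":17,"ph":81},{"aa":27,"u":71,"zv":99}],"pz":{"bv":[75,63,74],"h":{"a":53,"orj":33},"jk":85,"qj":23,"z":{"a":45,"b":67,"gq":96,"osr":89}}}
After op 4 (add /fv/1/3 36): {"fv":[[2,71,85,56],[89,5,20,36,41,9]],"iy":[{"a":29,"e":39,"gn":17,"ph":81},{"aa":27,"u":71,"zv":99}],"pz":{"bv":[75,63,74],"h":{"a":53,"orj":33},"jk":85,"qj":23,"z":{"a":45,"b":67,"gq":96,"osr":89}}}
After op 5 (replace /iy/1/zv 1): {"fv":[[2,71,85,56],[89,5,20,36,41,9]],"iy":[{"a":29,"e":39,"gn":17,"ph":81},{"aa":27,"u":71,"zv":1}],"pz":{"bv":[75,63,74],"h":{"a":53,"orj":33},"jk":85,"qj":23,"z":{"a":45,"b":67,"gq":96,"osr":89}}}
After op 6 (remove /iy/1/aa): {"fv":[[2,71,85,56],[89,5,20,36,41,9]],"iy":[{"a":29,"e":39,"gn":17,"ph":81},{"u":71,"zv":1}],"pz":{"bv":[75,63,74],"h":{"a":53,"orj":33},"jk":85,"qj":23,"z":{"a":45,"b":67,"gq":96,"osr":89}}}
After op 7 (remove /iy/0): {"fv":[[2,71,85,56],[89,5,20,36,41,9]],"iy":[{"u":71,"zv":1}],"pz":{"bv":[75,63,74],"h":{"a":53,"orj":33},"jk":85,"qj":23,"z":{"a":45,"b":67,"gq":96,"osr":89}}}
After op 8 (remove /pz/z/a): {"fv":[[2,71,85,56],[89,5,20,36,41,9]],"iy":[{"u":71,"zv":1}],"pz":{"bv":[75,63,74],"h":{"a":53,"orj":33},"jk":85,"qj":23,"z":{"b":67,"gq":96,"osr":89}}}
After op 9 (replace /fv/1/1 89): {"fv":[[2,71,85,56],[89,89,20,36,41,9]],"iy":[{"u":71,"zv":1}],"pz":{"bv":[75,63,74],"h":{"a":53,"orj":33},"jk":85,"qj":23,"z":{"b":67,"gq":96,"osr":89}}}
After op 10 (add /pz/ku 89): {"fv":[[2,71,85,56],[89,89,20,36,41,9]],"iy":[{"u":71,"zv":1}],"pz":{"bv":[75,63,74],"h":{"a":53,"orj":33},"jk":85,"ku":89,"qj":23,"z":{"b":67,"gq":96,"osr":89}}}
After op 11 (replace /pz/bv/2 19): {"fv":[[2,71,85,56],[89,89,20,36,41,9]],"iy":[{"u":71,"zv":1}],"pz":{"bv":[75,63,19],"h":{"a":53,"orj":33},"jk":85,"ku":89,"qj":23,"z":{"b":67,"gq":96,"osr":89}}}
After op 12 (add /fv/0 32): {"fv":[32,[2,71,85,56],[89,89,20,36,41,9]],"iy":[{"u":71,"zv":1}],"pz":{"bv":[75,63,19],"h":{"a":53,"orj":33},"jk":85,"ku":89,"qj":23,"z":{"b":67,"gq":96,"osr":89}}}
After op 13 (add /pz/h/orj 18): {"fv":[32,[2,71,85,56],[89,89,20,36,41,9]],"iy":[{"u":71,"zv":1}],"pz":{"bv":[75,63,19],"h":{"a":53,"orj":18},"jk":85,"ku":89,"qj":23,"z":{"b":67,"gq":96,"osr":89}}}
After op 14 (remove /fv/2/2): {"fv":[32,[2,71,85,56],[89,89,36,41,9]],"iy":[{"u":71,"zv":1}],"pz":{"bv":[75,63,19],"h":{"a":53,"orj":18},"jk":85,"ku":89,"qj":23,"z":{"b":67,"gq":96,"osr":89}}}
Size at path /fv/1: 4

Answer: 4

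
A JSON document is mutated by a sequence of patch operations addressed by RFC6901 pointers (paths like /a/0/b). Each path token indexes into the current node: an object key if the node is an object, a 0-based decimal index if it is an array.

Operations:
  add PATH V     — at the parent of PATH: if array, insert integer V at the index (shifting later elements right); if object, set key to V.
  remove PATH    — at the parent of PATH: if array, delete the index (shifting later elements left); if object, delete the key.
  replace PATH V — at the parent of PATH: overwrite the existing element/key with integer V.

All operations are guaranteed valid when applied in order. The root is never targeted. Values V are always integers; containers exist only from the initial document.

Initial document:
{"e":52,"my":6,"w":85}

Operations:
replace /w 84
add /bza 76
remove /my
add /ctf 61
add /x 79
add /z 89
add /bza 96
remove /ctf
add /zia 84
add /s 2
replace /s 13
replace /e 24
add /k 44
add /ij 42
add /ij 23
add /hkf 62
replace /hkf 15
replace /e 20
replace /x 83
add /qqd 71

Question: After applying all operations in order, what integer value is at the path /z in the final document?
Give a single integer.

Answer: 89

Derivation:
After op 1 (replace /w 84): {"e":52,"my":6,"w":84}
After op 2 (add /bza 76): {"bza":76,"e":52,"my":6,"w":84}
After op 3 (remove /my): {"bza":76,"e":52,"w":84}
After op 4 (add /ctf 61): {"bza":76,"ctf":61,"e":52,"w":84}
After op 5 (add /x 79): {"bza":76,"ctf":61,"e":52,"w":84,"x":79}
After op 6 (add /z 89): {"bza":76,"ctf":61,"e":52,"w":84,"x":79,"z":89}
After op 7 (add /bza 96): {"bza":96,"ctf":61,"e":52,"w":84,"x":79,"z":89}
After op 8 (remove /ctf): {"bza":96,"e":52,"w":84,"x":79,"z":89}
After op 9 (add /zia 84): {"bza":96,"e":52,"w":84,"x":79,"z":89,"zia":84}
After op 10 (add /s 2): {"bza":96,"e":52,"s":2,"w":84,"x":79,"z":89,"zia":84}
After op 11 (replace /s 13): {"bza":96,"e":52,"s":13,"w":84,"x":79,"z":89,"zia":84}
After op 12 (replace /e 24): {"bza":96,"e":24,"s":13,"w":84,"x":79,"z":89,"zia":84}
After op 13 (add /k 44): {"bza":96,"e":24,"k":44,"s":13,"w":84,"x":79,"z":89,"zia":84}
After op 14 (add /ij 42): {"bza":96,"e":24,"ij":42,"k":44,"s":13,"w":84,"x":79,"z":89,"zia":84}
After op 15 (add /ij 23): {"bza":96,"e":24,"ij":23,"k":44,"s":13,"w":84,"x":79,"z":89,"zia":84}
After op 16 (add /hkf 62): {"bza":96,"e":24,"hkf":62,"ij":23,"k":44,"s":13,"w":84,"x":79,"z":89,"zia":84}
After op 17 (replace /hkf 15): {"bza":96,"e":24,"hkf":15,"ij":23,"k":44,"s":13,"w":84,"x":79,"z":89,"zia":84}
After op 18 (replace /e 20): {"bza":96,"e":20,"hkf":15,"ij":23,"k":44,"s":13,"w":84,"x":79,"z":89,"zia":84}
After op 19 (replace /x 83): {"bza":96,"e":20,"hkf":15,"ij":23,"k":44,"s":13,"w":84,"x":83,"z":89,"zia":84}
After op 20 (add /qqd 71): {"bza":96,"e":20,"hkf":15,"ij":23,"k":44,"qqd":71,"s":13,"w":84,"x":83,"z":89,"zia":84}
Value at /z: 89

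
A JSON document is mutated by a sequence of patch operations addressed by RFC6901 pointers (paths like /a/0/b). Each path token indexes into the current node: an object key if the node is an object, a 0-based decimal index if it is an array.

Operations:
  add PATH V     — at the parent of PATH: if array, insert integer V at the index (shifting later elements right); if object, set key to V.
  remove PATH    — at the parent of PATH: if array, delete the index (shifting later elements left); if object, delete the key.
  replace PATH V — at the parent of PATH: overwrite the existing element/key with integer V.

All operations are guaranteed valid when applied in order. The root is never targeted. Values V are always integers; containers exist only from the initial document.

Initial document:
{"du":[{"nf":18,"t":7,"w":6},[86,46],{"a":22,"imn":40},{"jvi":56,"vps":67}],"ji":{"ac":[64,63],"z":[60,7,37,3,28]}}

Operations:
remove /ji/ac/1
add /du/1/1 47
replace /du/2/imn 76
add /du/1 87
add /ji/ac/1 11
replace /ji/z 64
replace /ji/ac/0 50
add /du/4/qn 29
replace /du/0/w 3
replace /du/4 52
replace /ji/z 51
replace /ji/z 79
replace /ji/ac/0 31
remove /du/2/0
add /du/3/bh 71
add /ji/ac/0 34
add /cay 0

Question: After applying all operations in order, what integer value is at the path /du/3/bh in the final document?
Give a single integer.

Answer: 71

Derivation:
After op 1 (remove /ji/ac/1): {"du":[{"nf":18,"t":7,"w":6},[86,46],{"a":22,"imn":40},{"jvi":56,"vps":67}],"ji":{"ac":[64],"z":[60,7,37,3,28]}}
After op 2 (add /du/1/1 47): {"du":[{"nf":18,"t":7,"w":6},[86,47,46],{"a":22,"imn":40},{"jvi":56,"vps":67}],"ji":{"ac":[64],"z":[60,7,37,3,28]}}
After op 3 (replace /du/2/imn 76): {"du":[{"nf":18,"t":7,"w":6},[86,47,46],{"a":22,"imn":76},{"jvi":56,"vps":67}],"ji":{"ac":[64],"z":[60,7,37,3,28]}}
After op 4 (add /du/1 87): {"du":[{"nf":18,"t":7,"w":6},87,[86,47,46],{"a":22,"imn":76},{"jvi":56,"vps":67}],"ji":{"ac":[64],"z":[60,7,37,3,28]}}
After op 5 (add /ji/ac/1 11): {"du":[{"nf":18,"t":7,"w":6},87,[86,47,46],{"a":22,"imn":76},{"jvi":56,"vps":67}],"ji":{"ac":[64,11],"z":[60,7,37,3,28]}}
After op 6 (replace /ji/z 64): {"du":[{"nf":18,"t":7,"w":6},87,[86,47,46],{"a":22,"imn":76},{"jvi":56,"vps":67}],"ji":{"ac":[64,11],"z":64}}
After op 7 (replace /ji/ac/0 50): {"du":[{"nf":18,"t":7,"w":6},87,[86,47,46],{"a":22,"imn":76},{"jvi":56,"vps":67}],"ji":{"ac":[50,11],"z":64}}
After op 8 (add /du/4/qn 29): {"du":[{"nf":18,"t":7,"w":6},87,[86,47,46],{"a":22,"imn":76},{"jvi":56,"qn":29,"vps":67}],"ji":{"ac":[50,11],"z":64}}
After op 9 (replace /du/0/w 3): {"du":[{"nf":18,"t":7,"w":3},87,[86,47,46],{"a":22,"imn":76},{"jvi":56,"qn":29,"vps":67}],"ji":{"ac":[50,11],"z":64}}
After op 10 (replace /du/4 52): {"du":[{"nf":18,"t":7,"w":3},87,[86,47,46],{"a":22,"imn":76},52],"ji":{"ac":[50,11],"z":64}}
After op 11 (replace /ji/z 51): {"du":[{"nf":18,"t":7,"w":3},87,[86,47,46],{"a":22,"imn":76},52],"ji":{"ac":[50,11],"z":51}}
After op 12 (replace /ji/z 79): {"du":[{"nf":18,"t":7,"w":3},87,[86,47,46],{"a":22,"imn":76},52],"ji":{"ac":[50,11],"z":79}}
After op 13 (replace /ji/ac/0 31): {"du":[{"nf":18,"t":7,"w":3},87,[86,47,46],{"a":22,"imn":76},52],"ji":{"ac":[31,11],"z":79}}
After op 14 (remove /du/2/0): {"du":[{"nf":18,"t":7,"w":3},87,[47,46],{"a":22,"imn":76},52],"ji":{"ac":[31,11],"z":79}}
After op 15 (add /du/3/bh 71): {"du":[{"nf":18,"t":7,"w":3},87,[47,46],{"a":22,"bh":71,"imn":76},52],"ji":{"ac":[31,11],"z":79}}
After op 16 (add /ji/ac/0 34): {"du":[{"nf":18,"t":7,"w":3},87,[47,46],{"a":22,"bh":71,"imn":76},52],"ji":{"ac":[34,31,11],"z":79}}
After op 17 (add /cay 0): {"cay":0,"du":[{"nf":18,"t":7,"w":3},87,[47,46],{"a":22,"bh":71,"imn":76},52],"ji":{"ac":[34,31,11],"z":79}}
Value at /du/3/bh: 71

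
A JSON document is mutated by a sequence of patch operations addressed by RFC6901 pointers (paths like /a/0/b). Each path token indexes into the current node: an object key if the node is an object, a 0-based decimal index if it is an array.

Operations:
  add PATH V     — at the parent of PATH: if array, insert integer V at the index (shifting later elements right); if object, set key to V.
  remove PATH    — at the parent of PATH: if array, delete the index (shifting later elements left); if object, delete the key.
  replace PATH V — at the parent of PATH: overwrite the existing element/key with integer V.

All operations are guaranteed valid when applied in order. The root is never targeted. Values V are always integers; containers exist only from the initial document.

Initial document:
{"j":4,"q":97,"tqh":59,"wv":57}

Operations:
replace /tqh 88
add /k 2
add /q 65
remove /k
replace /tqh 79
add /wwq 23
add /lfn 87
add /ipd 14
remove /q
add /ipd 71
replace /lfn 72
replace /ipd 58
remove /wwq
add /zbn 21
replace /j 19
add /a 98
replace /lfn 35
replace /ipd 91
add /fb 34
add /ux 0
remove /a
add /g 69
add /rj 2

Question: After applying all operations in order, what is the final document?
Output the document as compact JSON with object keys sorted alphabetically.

After op 1 (replace /tqh 88): {"j":4,"q":97,"tqh":88,"wv":57}
After op 2 (add /k 2): {"j":4,"k":2,"q":97,"tqh":88,"wv":57}
After op 3 (add /q 65): {"j":4,"k":2,"q":65,"tqh":88,"wv":57}
After op 4 (remove /k): {"j":4,"q":65,"tqh":88,"wv":57}
After op 5 (replace /tqh 79): {"j":4,"q":65,"tqh":79,"wv":57}
After op 6 (add /wwq 23): {"j":4,"q":65,"tqh":79,"wv":57,"wwq":23}
After op 7 (add /lfn 87): {"j":4,"lfn":87,"q":65,"tqh":79,"wv":57,"wwq":23}
After op 8 (add /ipd 14): {"ipd":14,"j":4,"lfn":87,"q":65,"tqh":79,"wv":57,"wwq":23}
After op 9 (remove /q): {"ipd":14,"j":4,"lfn":87,"tqh":79,"wv":57,"wwq":23}
After op 10 (add /ipd 71): {"ipd":71,"j":4,"lfn":87,"tqh":79,"wv":57,"wwq":23}
After op 11 (replace /lfn 72): {"ipd":71,"j":4,"lfn":72,"tqh":79,"wv":57,"wwq":23}
After op 12 (replace /ipd 58): {"ipd":58,"j":4,"lfn":72,"tqh":79,"wv":57,"wwq":23}
After op 13 (remove /wwq): {"ipd":58,"j":4,"lfn":72,"tqh":79,"wv":57}
After op 14 (add /zbn 21): {"ipd":58,"j":4,"lfn":72,"tqh":79,"wv":57,"zbn":21}
After op 15 (replace /j 19): {"ipd":58,"j":19,"lfn":72,"tqh":79,"wv":57,"zbn":21}
After op 16 (add /a 98): {"a":98,"ipd":58,"j":19,"lfn":72,"tqh":79,"wv":57,"zbn":21}
After op 17 (replace /lfn 35): {"a":98,"ipd":58,"j":19,"lfn":35,"tqh":79,"wv":57,"zbn":21}
After op 18 (replace /ipd 91): {"a":98,"ipd":91,"j":19,"lfn":35,"tqh":79,"wv":57,"zbn":21}
After op 19 (add /fb 34): {"a":98,"fb":34,"ipd":91,"j":19,"lfn":35,"tqh":79,"wv":57,"zbn":21}
After op 20 (add /ux 0): {"a":98,"fb":34,"ipd":91,"j":19,"lfn":35,"tqh":79,"ux":0,"wv":57,"zbn":21}
After op 21 (remove /a): {"fb":34,"ipd":91,"j":19,"lfn":35,"tqh":79,"ux":0,"wv":57,"zbn":21}
After op 22 (add /g 69): {"fb":34,"g":69,"ipd":91,"j":19,"lfn":35,"tqh":79,"ux":0,"wv":57,"zbn":21}
After op 23 (add /rj 2): {"fb":34,"g":69,"ipd":91,"j":19,"lfn":35,"rj":2,"tqh":79,"ux":0,"wv":57,"zbn":21}

Answer: {"fb":34,"g":69,"ipd":91,"j":19,"lfn":35,"rj":2,"tqh":79,"ux":0,"wv":57,"zbn":21}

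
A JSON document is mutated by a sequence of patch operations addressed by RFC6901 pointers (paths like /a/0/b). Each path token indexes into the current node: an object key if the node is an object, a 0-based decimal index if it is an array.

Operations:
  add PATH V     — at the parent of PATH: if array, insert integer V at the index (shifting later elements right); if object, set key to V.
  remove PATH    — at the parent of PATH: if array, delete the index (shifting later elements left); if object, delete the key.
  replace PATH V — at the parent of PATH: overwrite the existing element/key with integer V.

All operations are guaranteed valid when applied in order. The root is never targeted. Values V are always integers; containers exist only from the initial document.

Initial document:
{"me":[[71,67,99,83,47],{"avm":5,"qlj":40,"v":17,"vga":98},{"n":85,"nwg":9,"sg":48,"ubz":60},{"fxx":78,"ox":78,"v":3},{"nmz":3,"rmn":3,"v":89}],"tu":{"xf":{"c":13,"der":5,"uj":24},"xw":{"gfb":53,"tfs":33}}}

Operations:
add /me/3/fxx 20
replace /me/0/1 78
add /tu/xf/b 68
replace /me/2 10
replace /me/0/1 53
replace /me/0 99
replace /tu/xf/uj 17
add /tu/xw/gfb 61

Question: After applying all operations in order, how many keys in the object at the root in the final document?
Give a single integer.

After op 1 (add /me/3/fxx 20): {"me":[[71,67,99,83,47],{"avm":5,"qlj":40,"v":17,"vga":98},{"n":85,"nwg":9,"sg":48,"ubz":60},{"fxx":20,"ox":78,"v":3},{"nmz":3,"rmn":3,"v":89}],"tu":{"xf":{"c":13,"der":5,"uj":24},"xw":{"gfb":53,"tfs":33}}}
After op 2 (replace /me/0/1 78): {"me":[[71,78,99,83,47],{"avm":5,"qlj":40,"v":17,"vga":98},{"n":85,"nwg":9,"sg":48,"ubz":60},{"fxx":20,"ox":78,"v":3},{"nmz":3,"rmn":3,"v":89}],"tu":{"xf":{"c":13,"der":5,"uj":24},"xw":{"gfb":53,"tfs":33}}}
After op 3 (add /tu/xf/b 68): {"me":[[71,78,99,83,47],{"avm":5,"qlj":40,"v":17,"vga":98},{"n":85,"nwg":9,"sg":48,"ubz":60},{"fxx":20,"ox":78,"v":3},{"nmz":3,"rmn":3,"v":89}],"tu":{"xf":{"b":68,"c":13,"der":5,"uj":24},"xw":{"gfb":53,"tfs":33}}}
After op 4 (replace /me/2 10): {"me":[[71,78,99,83,47],{"avm":5,"qlj":40,"v":17,"vga":98},10,{"fxx":20,"ox":78,"v":3},{"nmz":3,"rmn":3,"v":89}],"tu":{"xf":{"b":68,"c":13,"der":5,"uj":24},"xw":{"gfb":53,"tfs":33}}}
After op 5 (replace /me/0/1 53): {"me":[[71,53,99,83,47],{"avm":5,"qlj":40,"v":17,"vga":98},10,{"fxx":20,"ox":78,"v":3},{"nmz":3,"rmn":3,"v":89}],"tu":{"xf":{"b":68,"c":13,"der":5,"uj":24},"xw":{"gfb":53,"tfs":33}}}
After op 6 (replace /me/0 99): {"me":[99,{"avm":5,"qlj":40,"v":17,"vga":98},10,{"fxx":20,"ox":78,"v":3},{"nmz":3,"rmn":3,"v":89}],"tu":{"xf":{"b":68,"c":13,"der":5,"uj":24},"xw":{"gfb":53,"tfs":33}}}
After op 7 (replace /tu/xf/uj 17): {"me":[99,{"avm":5,"qlj":40,"v":17,"vga":98},10,{"fxx":20,"ox":78,"v":3},{"nmz":3,"rmn":3,"v":89}],"tu":{"xf":{"b":68,"c":13,"der":5,"uj":17},"xw":{"gfb":53,"tfs":33}}}
After op 8 (add /tu/xw/gfb 61): {"me":[99,{"avm":5,"qlj":40,"v":17,"vga":98},10,{"fxx":20,"ox":78,"v":3},{"nmz":3,"rmn":3,"v":89}],"tu":{"xf":{"b":68,"c":13,"der":5,"uj":17},"xw":{"gfb":61,"tfs":33}}}
Size at the root: 2

Answer: 2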